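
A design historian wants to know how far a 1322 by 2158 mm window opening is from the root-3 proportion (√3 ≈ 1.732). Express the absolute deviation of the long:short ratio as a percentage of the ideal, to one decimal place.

Ratio = 2158 / 1322 ≈ 1.6324.
Ideal root-3 ≈ 1.7321. |1.6324 − 1.7321| / 1.7321 ≈ 5.76% → 5.8%.

5.8%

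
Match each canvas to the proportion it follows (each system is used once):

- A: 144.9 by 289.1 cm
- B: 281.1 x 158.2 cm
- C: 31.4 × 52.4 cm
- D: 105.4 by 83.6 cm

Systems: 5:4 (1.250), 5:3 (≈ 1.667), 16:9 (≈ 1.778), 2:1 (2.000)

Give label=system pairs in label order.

A=2:1, B=16:9, C=5:3, D=5:4

A = 289.1/144.9 ≈ 1.995 → 2:1 (2.000)
B = 281.1/158.2 ≈ 1.777 → 16:9 (1.778)
C = 52.4/31.4 ≈ 1.669 → 5:3 (1.667)
D = 105.4/83.6 ≈ 1.261 → 5:4 (1.250)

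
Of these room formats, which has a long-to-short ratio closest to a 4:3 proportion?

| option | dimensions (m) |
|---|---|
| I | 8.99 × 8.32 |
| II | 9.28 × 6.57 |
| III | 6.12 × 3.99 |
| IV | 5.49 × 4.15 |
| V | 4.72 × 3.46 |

IV

Ratios (long/short): I ≈ 1.081; II ≈ 1.412; III ≈ 1.534; IV ≈ 1.323; V ≈ 1.364.
4:3 ≈ 1.333; option IV is nearest (Δ 0.010).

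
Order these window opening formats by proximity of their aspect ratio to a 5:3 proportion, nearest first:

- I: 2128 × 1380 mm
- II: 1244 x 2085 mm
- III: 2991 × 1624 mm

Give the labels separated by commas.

II, I, III

I: 2128/1380 ≈ 1.542 → |1.542 − 1.667| = 0.125
II: 2085/1244 ≈ 1.676 → |1.676 − 1.667| = 0.009
III: 2991/1624 ≈ 1.842 → |1.842 − 1.667| = 0.175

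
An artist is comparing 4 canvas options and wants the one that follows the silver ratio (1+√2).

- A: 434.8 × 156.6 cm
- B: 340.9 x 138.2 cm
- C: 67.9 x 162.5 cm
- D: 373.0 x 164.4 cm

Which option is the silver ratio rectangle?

C

Target silver ratio ≈ 2.414.
A: 2.777 (Δ0.363)  B: 2.467 (Δ0.053)  C: 2.393 (Δ0.021)  D: 2.269 (Δ0.145)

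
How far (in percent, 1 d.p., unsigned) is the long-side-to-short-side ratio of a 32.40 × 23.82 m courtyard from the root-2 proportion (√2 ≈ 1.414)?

3.8%

Ratio = 32.40 / 23.82 ≈ 1.3602.
Ideal root-2 ≈ 1.4142. |1.3602 − 1.4142| / 1.4142 ≈ 3.82% → 3.8%.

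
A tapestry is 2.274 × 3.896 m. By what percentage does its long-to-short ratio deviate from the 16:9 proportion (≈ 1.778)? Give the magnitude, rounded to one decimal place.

3.6%

Ratio = 3.896 / 2.274 ≈ 1.7133.
Ideal 16:9 ≈ 1.7778. |1.7133 − 1.7778| / 1.7778 ≈ 3.63% → 3.6%.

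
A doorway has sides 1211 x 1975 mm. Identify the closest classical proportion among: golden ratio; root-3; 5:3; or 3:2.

1975/1211 ≈ 1.631. Nearest candidates are golden ratio (1.618, off by 0.013) and 5:3 (1.667, off by 0.036).

golden ratio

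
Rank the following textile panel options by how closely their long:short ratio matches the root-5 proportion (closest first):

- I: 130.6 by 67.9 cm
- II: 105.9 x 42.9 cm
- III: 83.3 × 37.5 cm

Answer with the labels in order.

III, II, I

I: 130.6/67.9 ≈ 1.923 → |1.923 − 2.236| = 0.313
II: 105.9/42.9 ≈ 2.469 → |2.469 − 2.236| = 0.233
III: 83.3/37.5 ≈ 2.221 → |2.221 − 2.236| = 0.015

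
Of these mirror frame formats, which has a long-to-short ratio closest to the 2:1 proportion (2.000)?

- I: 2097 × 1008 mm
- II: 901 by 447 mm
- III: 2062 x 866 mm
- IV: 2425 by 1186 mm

Ratios (long/short): I ≈ 2.080; II ≈ 2.016; III ≈ 2.381; IV ≈ 2.045.
2:1 ≈ 2.000; option II is nearest (Δ 0.016).

II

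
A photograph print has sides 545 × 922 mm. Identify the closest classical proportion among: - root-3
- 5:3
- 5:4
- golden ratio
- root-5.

5:3

Ratio = 922 / 545 ≈ 1.692.
Distances: root-3 1.732 (Δ 0.040); 5:3 1.667 (Δ 0.025); 5:4 1.250 (Δ 0.442); golden ratio 1.618 (Δ 0.074); root-5 2.236 (Δ 0.544).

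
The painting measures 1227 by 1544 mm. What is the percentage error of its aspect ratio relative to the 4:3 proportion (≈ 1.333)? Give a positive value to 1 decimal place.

5.6%

Ratio = 1544 / 1227 ≈ 1.2584.
Ideal 4:3 ≈ 1.3333. |1.2584 − 1.3333| / 1.3333 ≈ 5.62% → 5.6%.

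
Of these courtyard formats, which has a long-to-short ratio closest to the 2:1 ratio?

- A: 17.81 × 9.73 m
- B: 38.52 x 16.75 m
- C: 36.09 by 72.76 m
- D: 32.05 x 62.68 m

Ratios (long/short): A ≈ 1.830; B ≈ 2.300; C ≈ 2.016; D ≈ 1.956.
2:1 ≈ 2.000; option C is nearest (Δ 0.016).

C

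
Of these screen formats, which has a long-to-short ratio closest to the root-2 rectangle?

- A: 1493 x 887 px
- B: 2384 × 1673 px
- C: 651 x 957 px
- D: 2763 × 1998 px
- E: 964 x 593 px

B

Target root-2 ≈ 1.414.
A: 1.683 (Δ0.269)  B: 1.425 (Δ0.011)  C: 1.470 (Δ0.056)  D: 1.383 (Δ0.031)  E: 1.626 (Δ0.212)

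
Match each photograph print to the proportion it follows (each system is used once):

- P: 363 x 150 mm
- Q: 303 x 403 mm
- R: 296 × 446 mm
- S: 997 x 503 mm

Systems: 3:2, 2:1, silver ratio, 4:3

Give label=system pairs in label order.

P=silver ratio, Q=4:3, R=3:2, S=2:1

P = 363/150 ≈ 2.420 → silver ratio (2.414)
Q = 403/303 ≈ 1.330 → 4:3 (1.333)
R = 446/296 ≈ 1.507 → 3:2 (1.500)
S = 997/503 ≈ 1.982 → 2:1 (2.000)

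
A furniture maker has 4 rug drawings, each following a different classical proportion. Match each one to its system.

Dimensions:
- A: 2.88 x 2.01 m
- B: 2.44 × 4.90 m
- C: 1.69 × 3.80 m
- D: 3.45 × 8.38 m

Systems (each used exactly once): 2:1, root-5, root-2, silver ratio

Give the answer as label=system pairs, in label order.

Ratios: A ≈ 1.433; B ≈ 2.008; C ≈ 2.249; D ≈ 2.429.
Targets: 2:1 ≈ 2.000; root-5 ≈ 2.236; root-2 ≈ 1.414; silver ratio ≈ 2.414.

A=root-2, B=2:1, C=root-5, D=silver ratio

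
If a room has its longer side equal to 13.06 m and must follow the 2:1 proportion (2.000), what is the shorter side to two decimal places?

2:1 = 2.00000.
Shorter side = 13.06 ÷ 2.00000 ≈ 6.5300 → 6.53 m.

6.53 m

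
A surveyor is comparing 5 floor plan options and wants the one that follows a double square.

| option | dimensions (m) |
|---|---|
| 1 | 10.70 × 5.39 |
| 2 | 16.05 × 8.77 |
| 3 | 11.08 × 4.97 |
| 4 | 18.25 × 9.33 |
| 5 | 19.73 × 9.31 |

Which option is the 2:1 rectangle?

Target 2:1 ≈ 2.000.
1: 1.985 (Δ0.015)  2: 1.830 (Δ0.170)  3: 2.229 (Δ0.229)  4: 1.956 (Δ0.044)  5: 2.119 (Δ0.119)

1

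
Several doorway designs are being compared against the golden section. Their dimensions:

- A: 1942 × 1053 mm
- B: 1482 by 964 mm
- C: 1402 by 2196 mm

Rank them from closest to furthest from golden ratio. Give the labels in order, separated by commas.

C, B, A

A: 1942/1053 ≈ 1.844 → |1.844 − 1.618| = 0.226
B: 1482/964 ≈ 1.537 → |1.537 − 1.618| = 0.081
C: 2196/1402 ≈ 1.566 → |1.566 − 1.618| = 0.052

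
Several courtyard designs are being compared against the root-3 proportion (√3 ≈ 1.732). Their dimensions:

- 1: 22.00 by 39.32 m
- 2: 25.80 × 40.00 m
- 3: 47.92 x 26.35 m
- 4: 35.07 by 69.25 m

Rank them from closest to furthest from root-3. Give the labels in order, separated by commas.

1: 39.32/22.00 ≈ 1.787 → |1.787 − 1.732| = 0.055
2: 40.00/25.80 ≈ 1.550 → |1.550 − 1.732| = 0.182
3: 47.92/26.35 ≈ 1.819 → |1.819 − 1.732| = 0.087
4: 69.25/35.07 ≈ 1.975 → |1.975 − 1.732| = 0.243

1, 3, 2, 4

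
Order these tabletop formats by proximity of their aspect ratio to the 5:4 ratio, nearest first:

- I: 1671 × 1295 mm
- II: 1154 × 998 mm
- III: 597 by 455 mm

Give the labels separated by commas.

I: 1671/1295 ≈ 1.290 → |1.290 − 1.250| = 0.040
II: 1154/998 ≈ 1.156 → |1.156 − 1.250| = 0.094
III: 597/455 ≈ 1.312 → |1.312 − 1.250| = 0.062

I, III, II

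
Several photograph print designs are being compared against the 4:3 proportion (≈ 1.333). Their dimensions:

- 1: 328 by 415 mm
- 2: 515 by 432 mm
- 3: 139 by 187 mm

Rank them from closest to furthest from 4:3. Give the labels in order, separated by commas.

Ratios: 1 = 415 / 328 ≈ 1.265; 2 = 515 / 432 ≈ 1.192; 3 = 187 / 139 ≈ 1.345.
|Δ from 1.333|: 1 0.068; 2 0.141; 3 0.012.

3, 1, 2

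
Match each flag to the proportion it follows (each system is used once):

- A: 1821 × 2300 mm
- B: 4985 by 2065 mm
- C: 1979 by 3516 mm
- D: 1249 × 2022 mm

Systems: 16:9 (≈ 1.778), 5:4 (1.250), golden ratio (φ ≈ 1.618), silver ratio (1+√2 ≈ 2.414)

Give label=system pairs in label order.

A = 2300/1821 ≈ 1.263 → 5:4 (1.250)
B = 4985/2065 ≈ 2.414 → silver ratio (2.414)
C = 3516/1979 ≈ 1.777 → 16:9 (1.778)
D = 2022/1249 ≈ 1.619 → golden ratio (1.618)

A=5:4, B=silver ratio, C=16:9, D=golden ratio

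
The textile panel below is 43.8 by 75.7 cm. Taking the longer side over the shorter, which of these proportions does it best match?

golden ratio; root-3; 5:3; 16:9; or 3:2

Ratio = 75.7 / 43.8 ≈ 1.728.
Distances: golden ratio 1.618 (Δ 0.110); root-3 1.732 (Δ 0.004); 5:3 1.667 (Δ 0.061); 16:9 1.778 (Δ 0.050); 3:2 1.500 (Δ 0.228).

root-3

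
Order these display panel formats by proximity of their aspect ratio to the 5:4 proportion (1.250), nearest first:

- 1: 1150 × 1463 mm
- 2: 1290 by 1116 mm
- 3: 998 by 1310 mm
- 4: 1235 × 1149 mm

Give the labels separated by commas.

1: 1463/1150 ≈ 1.272 → |1.272 − 1.250| = 0.022
2: 1290/1116 ≈ 1.156 → |1.156 − 1.250| = 0.094
3: 1310/998 ≈ 1.313 → |1.313 − 1.250| = 0.063
4: 1235/1149 ≈ 1.075 → |1.075 − 1.250| = 0.175

1, 3, 2, 4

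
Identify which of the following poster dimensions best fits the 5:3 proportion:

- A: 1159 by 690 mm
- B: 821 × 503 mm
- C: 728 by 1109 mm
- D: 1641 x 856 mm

Target 5:3 ≈ 1.667.
A: 1.680 (Δ0.013)  B: 1.632 (Δ0.035)  C: 1.523 (Δ0.144)  D: 1.917 (Δ0.250)

A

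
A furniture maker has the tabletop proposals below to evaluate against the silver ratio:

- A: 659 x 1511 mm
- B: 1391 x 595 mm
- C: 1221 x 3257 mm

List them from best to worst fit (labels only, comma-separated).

Ratios: A = 1511 / 659 ≈ 2.293; B = 1391 / 595 ≈ 2.338; C = 3257 / 1221 ≈ 2.667.
|Δ from 2.414|: A 0.121; B 0.076; C 0.253.

B, A, C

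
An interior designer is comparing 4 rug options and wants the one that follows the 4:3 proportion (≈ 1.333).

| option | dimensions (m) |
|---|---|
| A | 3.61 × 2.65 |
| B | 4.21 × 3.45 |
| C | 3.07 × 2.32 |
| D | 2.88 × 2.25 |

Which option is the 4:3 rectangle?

Ratios (long/short): A ≈ 1.362; B ≈ 1.220; C ≈ 1.323; D ≈ 1.280.
4:3 ≈ 1.333; option C is nearest (Δ 0.010).

C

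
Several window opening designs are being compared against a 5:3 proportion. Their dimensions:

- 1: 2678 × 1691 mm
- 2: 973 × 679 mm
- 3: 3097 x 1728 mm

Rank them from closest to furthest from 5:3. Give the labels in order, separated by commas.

1, 3, 2

1: 2678/1691 ≈ 1.584 → |1.584 − 1.667| = 0.083
2: 973/679 ≈ 1.433 → |1.433 − 1.667| = 0.234
3: 3097/1728 ≈ 1.792 → |1.792 − 1.667| = 0.125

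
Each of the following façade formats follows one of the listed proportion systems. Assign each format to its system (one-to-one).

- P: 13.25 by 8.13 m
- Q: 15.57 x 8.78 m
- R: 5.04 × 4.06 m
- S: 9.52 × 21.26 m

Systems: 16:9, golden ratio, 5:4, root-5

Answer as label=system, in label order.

Ratios: P ≈ 1.630; Q ≈ 1.773; R ≈ 1.241; S ≈ 2.233.
Targets: 16:9 ≈ 1.778; golden ratio ≈ 1.618; 5:4 ≈ 1.250; root-5 ≈ 2.236.

P=golden ratio, Q=16:9, R=5:4, S=root-5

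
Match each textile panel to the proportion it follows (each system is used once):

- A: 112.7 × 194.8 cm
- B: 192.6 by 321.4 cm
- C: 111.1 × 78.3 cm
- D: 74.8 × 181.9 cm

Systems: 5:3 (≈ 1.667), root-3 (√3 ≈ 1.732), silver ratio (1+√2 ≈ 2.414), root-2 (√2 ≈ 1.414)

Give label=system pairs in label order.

Ratios: A ≈ 1.728; B ≈ 1.669; C ≈ 1.419; D ≈ 2.432.
Targets: 5:3 ≈ 1.667; root-3 ≈ 1.732; silver ratio ≈ 2.414; root-2 ≈ 1.414.

A=root-3, B=5:3, C=root-2, D=silver ratio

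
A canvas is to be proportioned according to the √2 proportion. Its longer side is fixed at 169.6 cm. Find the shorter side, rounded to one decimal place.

root-2 ≈ 1.41421.
Shorter side = 169.6 ÷ 1.41421 ≈ 119.926 → 119.9 cm.

119.9 cm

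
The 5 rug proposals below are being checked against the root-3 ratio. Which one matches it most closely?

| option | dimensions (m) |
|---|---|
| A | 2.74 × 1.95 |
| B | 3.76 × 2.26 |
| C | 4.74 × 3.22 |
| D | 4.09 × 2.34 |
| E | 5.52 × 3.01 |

D

Target root-3 ≈ 1.732.
A: 1.405 (Δ0.327)  B: 1.664 (Δ0.068)  C: 1.472 (Δ0.260)  D: 1.748 (Δ0.016)  E: 1.834 (Δ0.102)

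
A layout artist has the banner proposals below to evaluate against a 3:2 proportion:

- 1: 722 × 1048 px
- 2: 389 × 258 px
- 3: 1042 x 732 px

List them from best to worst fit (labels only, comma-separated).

1: 1048/722 ≈ 1.452 → |1.452 − 1.500| = 0.048
2: 389/258 ≈ 1.508 → |1.508 − 1.500| = 0.008
3: 1042/732 ≈ 1.423 → |1.423 − 1.500| = 0.077

2, 1, 3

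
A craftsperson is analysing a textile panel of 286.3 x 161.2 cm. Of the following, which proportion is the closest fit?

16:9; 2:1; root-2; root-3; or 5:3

16:9

Ratio = 286.3 / 161.2 ≈ 1.776.
Distances: 16:9 1.778 (Δ 0.002); 2:1 2.000 (Δ 0.224); root-2 1.414 (Δ 0.362); root-3 1.732 (Δ 0.044); 5:3 1.667 (Δ 0.109).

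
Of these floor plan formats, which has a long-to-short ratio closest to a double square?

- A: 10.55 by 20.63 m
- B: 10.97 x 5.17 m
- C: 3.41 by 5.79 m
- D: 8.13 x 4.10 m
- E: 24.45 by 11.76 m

D

Ratios (long/short): A ≈ 1.955; B ≈ 2.122; C ≈ 1.698; D ≈ 1.983; E ≈ 2.079.
2:1 ≈ 2.000; option D is nearest (Δ 0.017).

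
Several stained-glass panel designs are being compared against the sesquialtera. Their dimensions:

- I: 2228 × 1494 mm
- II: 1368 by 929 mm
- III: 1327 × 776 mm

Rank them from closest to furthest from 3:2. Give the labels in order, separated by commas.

Ratios: I = 2228 / 1494 ≈ 1.491; II = 1368 / 929 ≈ 1.473; III = 1327 / 776 ≈ 1.710.
|Δ from 1.500|: I 0.009; II 0.027; III 0.210.

I, II, III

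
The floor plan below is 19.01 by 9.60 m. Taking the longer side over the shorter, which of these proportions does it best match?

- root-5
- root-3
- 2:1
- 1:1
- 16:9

Ratio = 19.01 / 9.60 ≈ 1.980.
Distances: root-5 2.236 (Δ 0.256); root-3 1.732 (Δ 0.248); 2:1 2.000 (Δ 0.020); 1:1 1.000 (Δ 0.980); 16:9 1.778 (Δ 0.202).

2:1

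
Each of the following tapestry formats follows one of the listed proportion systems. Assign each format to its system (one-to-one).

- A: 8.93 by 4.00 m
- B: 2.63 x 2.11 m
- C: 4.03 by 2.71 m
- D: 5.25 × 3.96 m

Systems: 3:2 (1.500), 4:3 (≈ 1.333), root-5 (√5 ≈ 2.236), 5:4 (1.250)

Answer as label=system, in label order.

Ratios: A ≈ 2.232; B ≈ 1.246; C ≈ 1.487; D ≈ 1.326.
Targets: 3:2 ≈ 1.500; 4:3 ≈ 1.333; root-5 ≈ 2.236; 5:4 ≈ 1.250.

A=root-5, B=5:4, C=3:2, D=4:3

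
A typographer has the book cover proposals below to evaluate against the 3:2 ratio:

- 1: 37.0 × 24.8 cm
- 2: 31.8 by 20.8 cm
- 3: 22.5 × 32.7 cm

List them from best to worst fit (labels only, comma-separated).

1, 2, 3

1: 37.0/24.8 ≈ 1.492 → |1.492 − 1.500| = 0.008
2: 31.8/20.8 ≈ 1.529 → |1.529 − 1.500| = 0.029
3: 32.7/22.5 ≈ 1.453 → |1.453 − 1.500| = 0.047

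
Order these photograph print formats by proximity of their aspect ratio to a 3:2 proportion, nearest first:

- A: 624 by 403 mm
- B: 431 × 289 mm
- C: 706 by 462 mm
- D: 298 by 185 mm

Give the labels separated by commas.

B, C, A, D

A: 624/403 ≈ 1.548 → |1.548 − 1.500| = 0.048
B: 431/289 ≈ 1.491 → |1.491 − 1.500| = 0.009
C: 706/462 ≈ 1.528 → |1.528 − 1.500| = 0.028
D: 298/185 ≈ 1.611 → |1.611 − 1.500| = 0.111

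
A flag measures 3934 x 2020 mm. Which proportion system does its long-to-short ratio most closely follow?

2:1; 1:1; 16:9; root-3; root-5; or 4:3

2:1

3934/2020 ≈ 1.948. Nearest candidates are 2:1 (2.000, off by 0.052) and 16:9 (1.778, off by 0.170).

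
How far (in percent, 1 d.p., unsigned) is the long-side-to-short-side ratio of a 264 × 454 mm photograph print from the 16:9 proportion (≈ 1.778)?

Ratio = 454 / 264 ≈ 1.7197.
Ideal 16:9 ≈ 1.7778. |1.7197 − 1.7778| / 1.7778 ≈ 3.27% → 3.3%.

3.3%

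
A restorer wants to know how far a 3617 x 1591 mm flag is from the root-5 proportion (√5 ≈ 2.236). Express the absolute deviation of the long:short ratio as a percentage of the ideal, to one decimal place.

1.7%

Ratio = 3617 / 1591 ≈ 2.2734.
Ideal root-5 ≈ 2.2361. |2.2734 − 2.2361| / 2.2361 ≈ 1.67% → 1.7%.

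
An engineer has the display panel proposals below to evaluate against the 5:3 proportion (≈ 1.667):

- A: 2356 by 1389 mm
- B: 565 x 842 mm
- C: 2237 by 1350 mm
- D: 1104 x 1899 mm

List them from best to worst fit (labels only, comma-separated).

Ratios: A = 2356 / 1389 ≈ 1.696; B = 842 / 565 ≈ 1.490; C = 2237 / 1350 ≈ 1.657; D = 1899 / 1104 ≈ 1.720.
|Δ from 1.667|: A 0.029; B 0.177; C 0.010; D 0.053.

C, A, D, B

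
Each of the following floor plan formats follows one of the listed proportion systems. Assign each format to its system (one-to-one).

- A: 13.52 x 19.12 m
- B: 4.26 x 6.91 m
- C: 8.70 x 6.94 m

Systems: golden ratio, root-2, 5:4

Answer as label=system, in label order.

A=root-2, B=golden ratio, C=5:4

A = 19.12/13.52 ≈ 1.414 → root-2 (1.414)
B = 6.91/4.26 ≈ 1.622 → golden ratio (1.618)
C = 8.70/6.94 ≈ 1.254 → 5:4 (1.250)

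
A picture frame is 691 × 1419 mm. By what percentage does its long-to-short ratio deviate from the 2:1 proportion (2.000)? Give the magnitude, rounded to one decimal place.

Ratio = 1419 / 691 ≈ 2.0535.
Ideal 2:1 = 2.0000. |2.0535 − 2.0000| / 2.0000 ≈ 2.68% → 2.7%.

2.7%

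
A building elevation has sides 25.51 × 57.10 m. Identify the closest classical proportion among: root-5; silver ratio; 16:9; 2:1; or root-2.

Ratio = 57.10 / 25.51 ≈ 2.238.
Distances: root-5 2.236 (Δ 0.002); silver ratio 2.414 (Δ 0.176); 16:9 1.778 (Δ 0.460); 2:1 2.000 (Δ 0.238); root-2 1.414 (Δ 0.824).

root-5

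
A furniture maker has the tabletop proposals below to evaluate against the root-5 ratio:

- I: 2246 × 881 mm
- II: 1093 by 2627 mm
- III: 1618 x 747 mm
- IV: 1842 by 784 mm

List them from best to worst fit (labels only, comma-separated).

III, IV, II, I

I: 2246/881 ≈ 2.549 → |2.549 − 2.236| = 0.313
II: 2627/1093 ≈ 2.403 → |2.403 − 2.236| = 0.167
III: 1618/747 ≈ 2.166 → |2.166 − 2.236| = 0.070
IV: 1842/784 ≈ 2.349 → |2.349 − 2.236| = 0.113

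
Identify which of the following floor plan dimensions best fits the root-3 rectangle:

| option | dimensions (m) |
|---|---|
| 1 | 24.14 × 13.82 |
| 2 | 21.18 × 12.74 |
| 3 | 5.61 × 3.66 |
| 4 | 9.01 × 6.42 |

Ratios (long/short): 1 ≈ 1.747; 2 ≈ 1.662; 3 ≈ 1.533; 4 ≈ 1.403.
root-3 ≈ 1.732; option 1 is nearest (Δ 0.015).

1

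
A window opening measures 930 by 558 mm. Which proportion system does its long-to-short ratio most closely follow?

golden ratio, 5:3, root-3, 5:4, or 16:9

5:3

930/558 ≈ 1.667. Nearest candidates are 5:3 (1.667, off by 0.000) and golden ratio (1.618, off by 0.049).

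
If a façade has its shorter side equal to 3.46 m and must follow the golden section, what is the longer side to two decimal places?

golden ratio ≈ 1.61803.
Longer side = 3.46 × 1.61803 ≈ 5.5984 → 5.60 m.

5.60 m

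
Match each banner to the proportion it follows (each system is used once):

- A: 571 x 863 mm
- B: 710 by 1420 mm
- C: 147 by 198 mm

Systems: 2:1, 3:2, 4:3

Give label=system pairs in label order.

A=3:2, B=2:1, C=4:3

A = 863/571 ≈ 1.511 → 3:2 (1.500)
B = 1420/710 ≈ 2.000 → 2:1 (2.000)
C = 198/147 ≈ 1.347 → 4:3 (1.333)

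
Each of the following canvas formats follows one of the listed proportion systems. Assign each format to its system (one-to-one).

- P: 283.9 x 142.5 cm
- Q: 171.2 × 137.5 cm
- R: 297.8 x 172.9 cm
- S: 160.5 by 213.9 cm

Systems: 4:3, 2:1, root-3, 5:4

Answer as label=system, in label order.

P=2:1, Q=5:4, R=root-3, S=4:3

P = 283.9/142.5 ≈ 1.992 → 2:1 (2.000)
Q = 171.2/137.5 ≈ 1.245 → 5:4 (1.250)
R = 297.8/172.9 ≈ 1.722 → root-3 (1.732)
S = 213.9/160.5 ≈ 1.333 → 4:3 (1.333)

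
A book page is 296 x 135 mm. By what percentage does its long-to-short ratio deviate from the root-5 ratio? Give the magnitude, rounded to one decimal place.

1.9%

Ratio = 296 / 135 ≈ 2.1926.
Ideal root-5 ≈ 2.2361. |2.1926 − 2.2361| / 2.2361 ≈ 1.95% → 1.9%.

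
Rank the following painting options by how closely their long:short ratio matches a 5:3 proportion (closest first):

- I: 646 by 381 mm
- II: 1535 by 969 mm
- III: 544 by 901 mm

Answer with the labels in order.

I: 646/381 ≈ 1.696 → |1.696 − 1.667| = 0.029
II: 1535/969 ≈ 1.584 → |1.584 − 1.667| = 0.083
III: 901/544 ≈ 1.656 → |1.656 − 1.667| = 0.011

III, I, II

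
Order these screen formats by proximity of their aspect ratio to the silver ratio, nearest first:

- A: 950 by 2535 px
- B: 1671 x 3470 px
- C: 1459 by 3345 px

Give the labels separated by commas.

A: 2535/950 ≈ 2.668 → |2.668 − 2.414| = 0.254
B: 3470/1671 ≈ 2.077 → |2.077 − 2.414| = 0.337
C: 3345/1459 ≈ 2.293 → |2.293 − 2.414| = 0.121

C, A, B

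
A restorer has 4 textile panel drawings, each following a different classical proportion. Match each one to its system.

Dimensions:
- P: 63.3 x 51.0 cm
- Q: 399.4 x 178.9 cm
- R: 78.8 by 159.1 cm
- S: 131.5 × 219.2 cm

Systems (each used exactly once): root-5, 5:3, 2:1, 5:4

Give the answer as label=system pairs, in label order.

P=5:4, Q=root-5, R=2:1, S=5:3

P = 63.3/51.0 ≈ 1.241 → 5:4 (1.250)
Q = 399.4/178.9 ≈ 2.233 → root-5 (2.236)
R = 159.1/78.8 ≈ 2.019 → 2:1 (2.000)
S = 219.2/131.5 ≈ 1.667 → 5:3 (1.667)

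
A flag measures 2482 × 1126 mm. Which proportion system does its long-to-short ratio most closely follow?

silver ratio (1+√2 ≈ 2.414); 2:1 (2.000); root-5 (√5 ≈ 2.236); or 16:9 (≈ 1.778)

Ratio = 2482 / 1126 ≈ 2.204.
Distances: silver ratio 2.414 (Δ 0.210); 2:1 2.000 (Δ 0.204); root-5 2.236 (Δ 0.032); 16:9 1.778 (Δ 0.426).

root-5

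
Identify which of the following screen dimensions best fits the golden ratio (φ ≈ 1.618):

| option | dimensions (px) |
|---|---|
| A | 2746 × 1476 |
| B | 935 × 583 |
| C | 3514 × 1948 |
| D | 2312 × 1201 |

Target golden ratio ≈ 1.618.
A: 1.860 (Δ0.242)  B: 1.604 (Δ0.014)  C: 1.804 (Δ0.186)  D: 1.925 (Δ0.307)

B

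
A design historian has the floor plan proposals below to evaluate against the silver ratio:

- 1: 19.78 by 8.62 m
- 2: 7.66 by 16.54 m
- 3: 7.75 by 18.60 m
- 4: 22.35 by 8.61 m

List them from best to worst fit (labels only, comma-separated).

Ratios: 1 = 19.78 / 8.62 ≈ 2.295; 2 = 16.54 / 7.66 ≈ 2.159; 3 = 18.60 / 7.75 ≈ 2.400; 4 = 22.35 / 8.61 ≈ 2.596.
|Δ from 2.414|: 1 0.119; 2 0.255; 3 0.014; 4 0.182.

3, 1, 4, 2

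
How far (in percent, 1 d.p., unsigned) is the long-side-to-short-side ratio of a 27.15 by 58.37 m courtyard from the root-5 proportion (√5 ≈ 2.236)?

Ratio = 58.37 / 27.15 ≈ 2.1499.
Ideal root-5 ≈ 2.2361. |2.1499 − 2.2361| / 2.2361 ≈ 3.85% → 3.9%.

3.9%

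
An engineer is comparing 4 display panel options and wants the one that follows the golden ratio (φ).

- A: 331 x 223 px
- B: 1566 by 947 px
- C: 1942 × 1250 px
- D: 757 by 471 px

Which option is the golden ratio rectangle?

Ratios (long/short): A ≈ 1.484; B ≈ 1.654; C ≈ 1.554; D ≈ 1.607.
golden ratio ≈ 1.618; option D is nearest (Δ 0.011).

D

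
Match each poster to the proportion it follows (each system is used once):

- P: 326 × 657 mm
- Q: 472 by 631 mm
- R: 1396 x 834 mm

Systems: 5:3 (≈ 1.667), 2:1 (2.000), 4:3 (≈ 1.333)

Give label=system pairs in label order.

P = 657/326 ≈ 2.015 → 2:1 (2.000)
Q = 631/472 ≈ 1.337 → 4:3 (1.333)
R = 1396/834 ≈ 1.674 → 5:3 (1.667)

P=2:1, Q=4:3, R=5:3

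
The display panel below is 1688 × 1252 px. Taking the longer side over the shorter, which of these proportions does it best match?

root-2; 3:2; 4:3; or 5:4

1688/1252 ≈ 1.348. Nearest candidates are 4:3 (1.333, off by 0.015) and root-2 (1.414, off by 0.066).

4:3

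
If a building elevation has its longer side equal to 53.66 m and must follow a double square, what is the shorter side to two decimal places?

26.83 m

2:1 = 2.00000.
Shorter side = 53.66 ÷ 2.00000 ≈ 26.8300 → 26.83 m.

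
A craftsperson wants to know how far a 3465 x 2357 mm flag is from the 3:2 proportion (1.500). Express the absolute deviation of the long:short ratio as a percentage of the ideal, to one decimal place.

Ratio = 3465 / 2357 ≈ 1.4701.
Ideal 3:2 = 1.5000. |1.4701 − 1.5000| / 1.5000 ≈ 1.99% → 2.0%.

2.0%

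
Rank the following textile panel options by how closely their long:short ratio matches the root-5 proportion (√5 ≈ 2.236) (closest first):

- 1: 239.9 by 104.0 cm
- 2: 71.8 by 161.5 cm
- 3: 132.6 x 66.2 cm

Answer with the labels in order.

Ratios: 1 = 239.9 / 104.0 ≈ 2.307; 2 = 161.5 / 71.8 ≈ 2.249; 3 = 132.6 / 66.2 ≈ 2.003.
|Δ from 2.236|: 1 0.071; 2 0.013; 3 0.233.

2, 1, 3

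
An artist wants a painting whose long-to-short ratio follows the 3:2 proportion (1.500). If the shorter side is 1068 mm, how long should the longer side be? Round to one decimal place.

3:2 = 1.50000.
Longer side = 1068 × 1.50000 ≈ 1602.000 → 1602.0 mm.

1602.0 mm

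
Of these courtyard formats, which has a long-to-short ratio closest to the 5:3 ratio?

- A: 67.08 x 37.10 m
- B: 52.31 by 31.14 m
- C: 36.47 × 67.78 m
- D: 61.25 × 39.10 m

B

Ratios (long/short): A ≈ 1.808; B ≈ 1.680; C ≈ 1.859; D ≈ 1.566.
5:3 ≈ 1.667; option B is nearest (Δ 0.013).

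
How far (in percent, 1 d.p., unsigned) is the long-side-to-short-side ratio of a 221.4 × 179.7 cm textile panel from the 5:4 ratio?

Ratio = 221.4 / 179.7 ≈ 1.2321.
Ideal 5:4 = 1.2500. |1.2321 − 1.2500| / 1.2500 ≈ 1.43% → 1.4%.

1.4%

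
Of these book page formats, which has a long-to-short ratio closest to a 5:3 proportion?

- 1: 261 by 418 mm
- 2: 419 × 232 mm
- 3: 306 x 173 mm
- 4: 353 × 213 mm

4

Ratios (long/short): 1 ≈ 1.602; 2 ≈ 1.806; 3 ≈ 1.769; 4 ≈ 1.657.
5:3 ≈ 1.667; option 4 is nearest (Δ 0.010).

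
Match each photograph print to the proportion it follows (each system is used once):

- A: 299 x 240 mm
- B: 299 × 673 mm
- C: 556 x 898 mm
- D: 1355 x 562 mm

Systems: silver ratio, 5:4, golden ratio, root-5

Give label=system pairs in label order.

A=5:4, B=root-5, C=golden ratio, D=silver ratio

Ratios: A ≈ 1.246; B ≈ 2.251; C ≈ 1.615; D ≈ 2.411.
Targets: silver ratio ≈ 2.414; 5:4 ≈ 1.250; golden ratio ≈ 1.618; root-5 ≈ 2.236.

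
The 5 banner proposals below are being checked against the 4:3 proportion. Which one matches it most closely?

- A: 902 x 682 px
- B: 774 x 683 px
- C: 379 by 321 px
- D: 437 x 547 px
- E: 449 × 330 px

Target 4:3 ≈ 1.333.
A: 1.323 (Δ0.010)  B: 1.133 (Δ0.200)  C: 1.181 (Δ0.152)  D: 1.252 (Δ0.081)  E: 1.361 (Δ0.028)

A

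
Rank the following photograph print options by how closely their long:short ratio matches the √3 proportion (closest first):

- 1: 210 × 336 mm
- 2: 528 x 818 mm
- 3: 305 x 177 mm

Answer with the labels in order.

3, 1, 2

Ratios: 1 = 336 / 210 ≈ 1.600; 2 = 818 / 528 ≈ 1.549; 3 = 305 / 177 ≈ 1.723.
|Δ from 1.732|: 1 0.132; 2 0.183; 3 0.009.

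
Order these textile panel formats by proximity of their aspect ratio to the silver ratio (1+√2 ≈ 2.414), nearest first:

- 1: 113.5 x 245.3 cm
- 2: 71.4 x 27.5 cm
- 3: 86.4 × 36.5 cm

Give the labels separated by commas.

3, 2, 1

1: 245.3/113.5 ≈ 2.161 → |2.161 − 2.414| = 0.253
2: 71.4/27.5 ≈ 2.596 → |2.596 − 2.414| = 0.182
3: 86.4/36.5 ≈ 2.367 → |2.367 − 2.414| = 0.047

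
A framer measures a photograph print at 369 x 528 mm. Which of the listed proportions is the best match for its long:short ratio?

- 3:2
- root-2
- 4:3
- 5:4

root-2

Ratio = 528 / 369 ≈ 1.431.
Distances: 3:2 1.500 (Δ 0.069); root-2 1.414 (Δ 0.017); 4:3 1.333 (Δ 0.098); 5:4 1.250 (Δ 0.181).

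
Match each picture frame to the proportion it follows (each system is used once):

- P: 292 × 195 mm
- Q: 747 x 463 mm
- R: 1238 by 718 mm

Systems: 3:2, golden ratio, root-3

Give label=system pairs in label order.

P=3:2, Q=golden ratio, R=root-3

Ratios: P ≈ 1.497; Q ≈ 1.613; R ≈ 1.724.
Targets: 3:2 ≈ 1.500; golden ratio ≈ 1.618; root-3 ≈ 1.732.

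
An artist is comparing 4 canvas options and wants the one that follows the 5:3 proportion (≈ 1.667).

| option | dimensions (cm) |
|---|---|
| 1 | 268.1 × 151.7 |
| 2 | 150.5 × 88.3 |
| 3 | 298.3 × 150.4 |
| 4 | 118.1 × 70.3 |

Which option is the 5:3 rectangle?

Ratios (long/short): 1 ≈ 1.767; 2 ≈ 1.704; 3 ≈ 1.983; 4 ≈ 1.680.
5:3 ≈ 1.667; option 4 is nearest (Δ 0.013).

4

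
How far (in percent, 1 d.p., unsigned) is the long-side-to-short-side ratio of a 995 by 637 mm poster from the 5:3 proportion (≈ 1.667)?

Ratio = 995 / 637 ≈ 1.5620.
Ideal 5:3 ≈ 1.6667. |1.5620 − 1.6667| / 1.6667 ≈ 6.28% → 6.3%.

6.3%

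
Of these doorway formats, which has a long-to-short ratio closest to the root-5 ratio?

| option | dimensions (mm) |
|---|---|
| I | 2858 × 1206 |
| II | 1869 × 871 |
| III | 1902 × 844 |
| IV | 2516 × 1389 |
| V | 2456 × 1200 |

III

Target root-5 ≈ 2.236.
I: 2.370 (Δ0.134)  II: 2.146 (Δ0.090)  III: 2.254 (Δ0.018)  IV: 1.811 (Δ0.425)  V: 2.047 (Δ0.189)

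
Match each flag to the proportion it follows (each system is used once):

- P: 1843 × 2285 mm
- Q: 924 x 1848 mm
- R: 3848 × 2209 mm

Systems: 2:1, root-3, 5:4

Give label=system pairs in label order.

P=5:4, Q=2:1, R=root-3

Ratios: P ≈ 1.240; Q ≈ 2.000; R ≈ 1.742.
Targets: 2:1 ≈ 2.000; root-3 ≈ 1.732; 5:4 ≈ 1.250.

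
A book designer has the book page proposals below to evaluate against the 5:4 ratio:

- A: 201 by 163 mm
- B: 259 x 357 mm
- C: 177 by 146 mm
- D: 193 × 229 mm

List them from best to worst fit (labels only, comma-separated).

Ratios: A = 201 / 163 ≈ 1.233; B = 357 / 259 ≈ 1.378; C = 177 / 146 ≈ 1.212; D = 229 / 193 ≈ 1.187.
|Δ from 1.250|: A 0.017; B 0.128; C 0.038; D 0.063.

A, C, D, B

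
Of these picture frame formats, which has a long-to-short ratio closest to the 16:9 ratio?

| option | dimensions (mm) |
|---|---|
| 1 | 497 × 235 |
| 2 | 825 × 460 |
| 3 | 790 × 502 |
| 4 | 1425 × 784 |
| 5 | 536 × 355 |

Target 16:9 ≈ 1.778.
1: 2.115 (Δ0.337)  2: 1.793 (Δ0.015)  3: 1.574 (Δ0.204)  4: 1.818 (Δ0.040)  5: 1.510 (Δ0.268)

2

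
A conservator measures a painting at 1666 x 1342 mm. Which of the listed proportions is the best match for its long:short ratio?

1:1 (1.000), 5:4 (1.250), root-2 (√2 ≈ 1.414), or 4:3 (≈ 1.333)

1666/1342 ≈ 1.241. Nearest candidates are 5:4 (1.250, off by 0.009) and 4:3 (1.333, off by 0.092).

5:4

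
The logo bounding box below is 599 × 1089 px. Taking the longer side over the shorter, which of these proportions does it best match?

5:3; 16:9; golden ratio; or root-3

Ratio = 1089 / 599 ≈ 1.818.
Distances: 5:3 1.667 (Δ 0.151); 16:9 1.778 (Δ 0.040); golden ratio 1.618 (Δ 0.200); root-3 1.732 (Δ 0.086).

16:9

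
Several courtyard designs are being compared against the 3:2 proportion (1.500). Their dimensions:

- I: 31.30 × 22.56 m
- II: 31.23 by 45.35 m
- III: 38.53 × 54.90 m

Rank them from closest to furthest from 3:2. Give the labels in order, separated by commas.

II, III, I

I: 31.30/22.56 ≈ 1.387 → |1.387 − 1.500| = 0.113
II: 45.35/31.23 ≈ 1.452 → |1.452 − 1.500| = 0.048
III: 54.90/38.53 ≈ 1.425 → |1.425 − 1.500| = 0.075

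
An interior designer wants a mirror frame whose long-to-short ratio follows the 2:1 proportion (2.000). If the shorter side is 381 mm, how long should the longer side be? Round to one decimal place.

762.0 mm

2:1 = 2.00000.
Longer side = 381 × 2.00000 ≈ 762.000 → 762.0 mm.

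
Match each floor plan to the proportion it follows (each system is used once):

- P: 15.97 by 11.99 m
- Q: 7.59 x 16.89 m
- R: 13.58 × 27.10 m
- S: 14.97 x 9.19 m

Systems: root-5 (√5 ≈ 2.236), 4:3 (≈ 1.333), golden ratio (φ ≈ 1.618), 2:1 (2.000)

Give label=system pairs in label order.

Ratios: P ≈ 1.332; Q ≈ 2.225; R ≈ 1.996; S ≈ 1.629.
Targets: root-5 ≈ 2.236; 4:3 ≈ 1.333; golden ratio ≈ 1.618; 2:1 ≈ 2.000.

P=4:3, Q=root-5, R=2:1, S=golden ratio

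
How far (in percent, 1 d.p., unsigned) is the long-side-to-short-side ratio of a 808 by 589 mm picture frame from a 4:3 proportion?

Ratio = 808 / 589 ≈ 1.3718.
Ideal 4:3 ≈ 1.3333. |1.3718 − 1.3333| / 1.3333 ≈ 2.89% → 2.9%.

2.9%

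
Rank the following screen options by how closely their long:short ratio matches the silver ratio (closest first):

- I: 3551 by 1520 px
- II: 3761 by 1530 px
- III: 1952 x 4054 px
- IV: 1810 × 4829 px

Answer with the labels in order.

II, I, IV, III

I: 3551/1520 ≈ 2.336 → |2.336 − 2.414| = 0.078
II: 3761/1530 ≈ 2.458 → |2.458 − 2.414| = 0.044
III: 4054/1952 ≈ 2.077 → |2.077 − 2.414| = 0.337
IV: 4829/1810 ≈ 2.668 → |2.668 − 2.414| = 0.254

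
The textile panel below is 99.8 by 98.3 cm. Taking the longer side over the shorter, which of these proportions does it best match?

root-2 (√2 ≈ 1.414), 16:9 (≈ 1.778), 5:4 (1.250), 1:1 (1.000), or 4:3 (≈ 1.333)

Ratio = 99.8 / 98.3 ≈ 1.015.
Distances: root-2 1.414 (Δ 0.399); 16:9 1.778 (Δ 0.763); 5:4 1.250 (Δ 0.235); 1:1 1.000 (Δ 0.015); 4:3 1.333 (Δ 0.318).

1:1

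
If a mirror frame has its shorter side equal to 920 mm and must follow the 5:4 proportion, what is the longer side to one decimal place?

1150.0 mm

5:4 = 1.25000.
Longer side = 920 × 1.25000 ≈ 1150.000 → 1150.0 mm.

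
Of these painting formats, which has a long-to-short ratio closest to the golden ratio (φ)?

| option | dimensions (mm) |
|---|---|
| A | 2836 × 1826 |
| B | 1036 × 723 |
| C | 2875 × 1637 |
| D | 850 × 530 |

D

Target golden ratio ≈ 1.618.
A: 1.553 (Δ0.065)  B: 1.433 (Δ0.185)  C: 1.756 (Δ0.138)  D: 1.604 (Δ0.014)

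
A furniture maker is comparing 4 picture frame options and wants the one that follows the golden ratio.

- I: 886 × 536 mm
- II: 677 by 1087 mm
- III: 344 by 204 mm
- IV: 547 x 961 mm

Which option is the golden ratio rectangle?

Ratios (long/short): I ≈ 1.653; II ≈ 1.606; III ≈ 1.686; IV ≈ 1.757.
golden ratio ≈ 1.618; option II is nearest (Δ 0.012).

II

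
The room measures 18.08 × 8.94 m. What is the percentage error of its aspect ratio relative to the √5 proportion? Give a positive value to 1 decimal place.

Ratio = 18.08 / 8.94 ≈ 2.0224.
Ideal root-5 ≈ 2.2361. |2.0224 − 2.2361| / 2.2361 ≈ 9.56% → 9.6%.

9.6%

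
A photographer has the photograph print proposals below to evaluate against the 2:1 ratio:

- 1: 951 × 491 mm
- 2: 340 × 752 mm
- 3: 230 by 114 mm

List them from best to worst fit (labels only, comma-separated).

3, 1, 2

Ratios: 1 = 951 / 491 ≈ 1.937; 2 = 752 / 340 ≈ 2.212; 3 = 230 / 114 ≈ 2.018.
|Δ from 2.000|: 1 0.063; 2 0.212; 3 0.018.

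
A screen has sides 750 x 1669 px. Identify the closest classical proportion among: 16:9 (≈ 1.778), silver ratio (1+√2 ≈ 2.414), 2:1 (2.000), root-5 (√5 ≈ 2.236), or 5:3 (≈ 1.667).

root-5

Ratio = 1669 / 750 ≈ 2.225.
Distances: 16:9 1.778 (Δ 0.447); silver ratio 2.414 (Δ 0.189); 2:1 2.000 (Δ 0.225); root-5 2.236 (Δ 0.011); 5:3 1.667 (Δ 0.558).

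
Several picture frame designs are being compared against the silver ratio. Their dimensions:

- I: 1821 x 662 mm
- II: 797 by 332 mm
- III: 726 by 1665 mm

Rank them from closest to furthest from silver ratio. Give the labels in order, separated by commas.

II, III, I

I: 1821/662 ≈ 2.751 → |2.751 − 2.414| = 0.337
II: 797/332 ≈ 2.401 → |2.401 − 2.414| = 0.013
III: 1665/726 ≈ 2.293 → |2.293 − 2.414| = 0.121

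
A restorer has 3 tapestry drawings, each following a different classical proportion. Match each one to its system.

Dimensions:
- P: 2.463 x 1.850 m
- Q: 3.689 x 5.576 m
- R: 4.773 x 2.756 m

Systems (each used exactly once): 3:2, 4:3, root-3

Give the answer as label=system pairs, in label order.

P = 2.463/1.850 ≈ 1.331 → 4:3 (1.333)
Q = 5.576/3.689 ≈ 1.512 → 3:2 (1.500)
R = 4.773/2.756 ≈ 1.732 → root-3 (1.732)

P=4:3, Q=3:2, R=root-3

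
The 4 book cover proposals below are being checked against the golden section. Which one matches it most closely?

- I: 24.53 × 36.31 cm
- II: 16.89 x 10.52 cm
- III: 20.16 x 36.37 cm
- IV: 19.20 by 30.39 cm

Target golden ratio ≈ 1.618.
I: 1.480 (Δ0.138)  II: 1.606 (Δ0.012)  III: 1.804 (Δ0.186)  IV: 1.583 (Δ0.035)

II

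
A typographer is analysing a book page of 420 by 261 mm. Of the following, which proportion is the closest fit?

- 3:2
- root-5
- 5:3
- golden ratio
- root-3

golden ratio

420/261 ≈ 1.609. Nearest candidates are golden ratio (1.618, off by 0.009) and 5:3 (1.667, off by 0.058).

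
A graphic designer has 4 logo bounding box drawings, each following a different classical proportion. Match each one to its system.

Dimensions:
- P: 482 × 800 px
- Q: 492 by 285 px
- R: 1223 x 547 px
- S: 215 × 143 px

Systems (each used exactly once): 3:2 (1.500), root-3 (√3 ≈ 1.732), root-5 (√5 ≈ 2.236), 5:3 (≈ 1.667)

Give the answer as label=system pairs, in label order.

P=5:3, Q=root-3, R=root-5, S=3:2

P = 800/482 ≈ 1.660 → 5:3 (1.667)
Q = 492/285 ≈ 1.726 → root-3 (1.732)
R = 1223/547 ≈ 2.236 → root-5 (2.236)
S = 215/143 ≈ 1.503 → 3:2 (1.500)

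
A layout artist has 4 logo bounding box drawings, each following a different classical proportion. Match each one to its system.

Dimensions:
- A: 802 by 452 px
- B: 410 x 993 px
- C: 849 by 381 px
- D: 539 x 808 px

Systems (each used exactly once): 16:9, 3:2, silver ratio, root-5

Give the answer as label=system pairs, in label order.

A=16:9, B=silver ratio, C=root-5, D=3:2

Ratios: A ≈ 1.774; B ≈ 2.422; C ≈ 2.228; D ≈ 1.499.
Targets: 16:9 ≈ 1.778; 3:2 ≈ 1.500; silver ratio ≈ 2.414; root-5 ≈ 2.236.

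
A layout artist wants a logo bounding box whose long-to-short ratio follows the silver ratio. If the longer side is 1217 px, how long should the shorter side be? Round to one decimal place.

silver ratio ≈ 2.41421.
Shorter side = 1217 ÷ 2.41421 ≈ 504.099 → 504.1 px.

504.1 px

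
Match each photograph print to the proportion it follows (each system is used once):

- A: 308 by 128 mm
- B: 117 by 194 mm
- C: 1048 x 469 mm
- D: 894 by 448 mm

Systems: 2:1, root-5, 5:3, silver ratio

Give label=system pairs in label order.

A=silver ratio, B=5:3, C=root-5, D=2:1

Ratios: A ≈ 2.406; B ≈ 1.658; C ≈ 2.235; D ≈ 1.996.
Targets: 2:1 ≈ 2.000; root-5 ≈ 2.236; 5:3 ≈ 1.667; silver ratio ≈ 2.414.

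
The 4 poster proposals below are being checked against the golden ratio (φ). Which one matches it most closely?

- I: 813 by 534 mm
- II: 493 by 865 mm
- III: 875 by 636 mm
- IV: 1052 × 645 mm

IV

Ratios (long/short): I ≈ 1.522; II ≈ 1.755; III ≈ 1.376; IV ≈ 1.631.
golden ratio ≈ 1.618; option IV is nearest (Δ 0.013).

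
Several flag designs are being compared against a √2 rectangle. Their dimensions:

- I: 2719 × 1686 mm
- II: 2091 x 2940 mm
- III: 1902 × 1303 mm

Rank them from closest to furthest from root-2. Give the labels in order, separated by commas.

I: 2719/1686 ≈ 1.613 → |1.613 − 1.414| = 0.199
II: 2940/2091 ≈ 1.406 → |1.406 − 1.414| = 0.008
III: 1902/1303 ≈ 1.460 → |1.460 − 1.414| = 0.046

II, III, I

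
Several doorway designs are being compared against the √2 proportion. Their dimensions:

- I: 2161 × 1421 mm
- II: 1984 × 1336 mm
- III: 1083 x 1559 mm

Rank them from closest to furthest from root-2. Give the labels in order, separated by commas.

III, II, I

I: 2161/1421 ≈ 1.521 → |1.521 − 1.414| = 0.107
II: 1984/1336 ≈ 1.485 → |1.485 − 1.414| = 0.071
III: 1559/1083 ≈ 1.440 → |1.440 − 1.414| = 0.026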